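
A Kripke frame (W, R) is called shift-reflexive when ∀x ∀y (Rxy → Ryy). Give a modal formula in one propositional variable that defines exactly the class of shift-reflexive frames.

The condition is shift-reflexivity. The T□ schema □(□p → p) defines it.
Suppose □(□p→p) is valid. Take Rxy and set V(p)={w : Ryw}. Then at y, □p holds; since □(□p→p) at x, □p→p at y, so p at y, i.e. Ryy.

□(□p → p)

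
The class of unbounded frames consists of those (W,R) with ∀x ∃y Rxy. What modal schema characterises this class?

A defining formula is □r → ◇r (the D axiom).
Suppose □r→◇r is valid. At any x set V(r)=W. Then □r at x, so ◇r at x, so x has a successor.

□r → ◇r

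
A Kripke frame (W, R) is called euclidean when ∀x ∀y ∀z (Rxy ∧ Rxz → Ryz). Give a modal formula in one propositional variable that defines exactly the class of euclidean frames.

◇r → □◇r

The condition is the Euclidean property. The 5 schema ◇r → □◇r defines it.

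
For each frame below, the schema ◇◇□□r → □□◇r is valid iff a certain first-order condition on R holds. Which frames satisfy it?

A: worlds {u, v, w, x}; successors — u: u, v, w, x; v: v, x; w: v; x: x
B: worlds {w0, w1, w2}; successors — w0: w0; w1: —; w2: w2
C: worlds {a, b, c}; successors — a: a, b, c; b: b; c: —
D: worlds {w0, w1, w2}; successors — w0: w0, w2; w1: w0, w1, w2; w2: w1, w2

This is the axiom for a generalized confluence (Geach) condition; its first-order frame correspondent is ∀x ∀y ∀z ((xR²y ∧ xR²z) → ∃w (yR²w ∧ zRw)).
A: fails — uR²x, uR²w but no t with xR²t and wRt.
B: holds.
C: fails — aR²a, aR²c but no w with aR²w and cRw.
D: holds.

B, D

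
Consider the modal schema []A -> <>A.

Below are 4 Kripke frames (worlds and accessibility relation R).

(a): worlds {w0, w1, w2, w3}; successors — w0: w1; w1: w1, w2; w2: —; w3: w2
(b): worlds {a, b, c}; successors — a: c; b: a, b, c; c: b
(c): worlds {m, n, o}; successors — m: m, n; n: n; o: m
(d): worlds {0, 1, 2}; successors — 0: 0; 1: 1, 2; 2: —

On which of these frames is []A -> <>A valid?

The schema corresponds to seriality: forall x exists y Rxy.
(a): fails — world w2 has no successor.
(b): holds.
(c): holds.
(d): fails — world 2 has no successor.

(b), (c)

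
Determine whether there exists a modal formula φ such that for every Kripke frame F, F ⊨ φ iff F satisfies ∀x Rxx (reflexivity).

Yes, by □p → p

This is a Sahlqvist condition; the T axiom □p → p defines it.
Suppose □p→p is valid. At any x set V(p)={w : Rxw}. Then □p holds at x, so p holds at x, i.e. Rxx.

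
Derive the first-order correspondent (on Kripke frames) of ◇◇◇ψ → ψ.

∀x ∀y (xR³y → ∃w (y = w ∧ x = w))

This is a Sahlqvist (Geach-type) schema ◇^3□^0ψ → □^0◇^0ψ.
Minimal-valuation argument: fix x; take any y with xR^3y and any z with xR^0z. Set V(ψ) to the set of worlds R-reachable from y in exactly 0 steps. Then □^0ψ holds at y, so the antecedent holds at x; validity forces ◇^0ψ at z, giving a w with zR^0w and yR^0w.
First-order correspondent: ∀x ∀y (xR³y → ∃w (y = w ∧ x = w)).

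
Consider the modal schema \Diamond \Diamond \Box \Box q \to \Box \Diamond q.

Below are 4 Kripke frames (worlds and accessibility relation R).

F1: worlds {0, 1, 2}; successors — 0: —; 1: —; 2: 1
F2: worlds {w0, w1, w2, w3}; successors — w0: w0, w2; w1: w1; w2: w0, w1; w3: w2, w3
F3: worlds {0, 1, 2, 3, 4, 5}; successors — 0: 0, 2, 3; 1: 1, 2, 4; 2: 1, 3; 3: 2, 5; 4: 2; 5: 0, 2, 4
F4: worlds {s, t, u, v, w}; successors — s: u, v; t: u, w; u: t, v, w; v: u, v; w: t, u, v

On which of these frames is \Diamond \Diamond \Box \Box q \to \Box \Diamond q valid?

Frame correspondent (Sahlqvist): \forall x \forall y \forall z ((x R^2 y \wedge xRz) \to \exists w (y R^2 w \wedge zRw)) — i.e. a generalized confluence (Geach) condition.
F1: satisfies the condition.
F2: fails — w0R²w1, w0Rw0 but no w with w1R²w and w0Rw.
F3: fails — 1R²4, 1R4 but no w with 4R²w and 4Rw.
F4: satisfies the condition.
Valid on: F1, F4.

F1, F4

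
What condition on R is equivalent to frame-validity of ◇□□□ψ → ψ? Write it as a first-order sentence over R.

∀x ∀y (xRy → ∃w (yR³w ∧ x = w))

This is a Sahlqvist (Geach-type) schema ◇^1□^3ψ → □^0◇^0ψ.
First-order correspondent: ∀x ∀y (xRy → ∃w (yR³w ∧ x = w)).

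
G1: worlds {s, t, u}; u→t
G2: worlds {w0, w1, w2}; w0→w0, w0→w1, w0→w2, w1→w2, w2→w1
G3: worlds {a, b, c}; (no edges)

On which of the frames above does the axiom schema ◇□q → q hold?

G3

Frame correspondent (Sahlqvist): ∀x ∀y (Rxy → Ryx) — i.e. symmetry.
G1: fails — Rut but not Rtu.
G2: fails — Rw0w1 but not Rw1w0.
G3: ✓.
Valid on: G3.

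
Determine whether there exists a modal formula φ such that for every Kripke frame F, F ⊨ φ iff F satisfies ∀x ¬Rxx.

Modal frame validity is preserved under surjective bounded morphisms.
The 4-cycle (worlds a,b,c,d with a→b→c→d→a) is irreflexive, and the map sending every world to a single reflexive point • is a surjective bounded morphism (forth: every edge maps to (•,•); back: every world has a successor). So any modal formula valid on the 4-cycle is also valid on the reflexive point, which is not irreflexive.
Hence irreflexivity is not modally definable.

Not modally definable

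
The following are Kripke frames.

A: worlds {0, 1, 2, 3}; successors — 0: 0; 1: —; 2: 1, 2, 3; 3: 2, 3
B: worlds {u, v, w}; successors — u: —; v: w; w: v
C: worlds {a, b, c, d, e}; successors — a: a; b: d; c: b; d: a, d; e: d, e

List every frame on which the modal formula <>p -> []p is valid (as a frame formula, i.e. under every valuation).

This is the axiom for partial functionality; its first-order frame correspondent is forall x forall y forall z (Rxy & Rxz -> y = z).
A: fails — 2 sees both 1 and 2.
B: holds.
C: fails — d sees both a and d.

B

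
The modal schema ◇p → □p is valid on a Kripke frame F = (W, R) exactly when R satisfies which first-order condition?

This is the CD axiom.
It corresponds to partial functionality: ∀x ∀y ∀z (Rxy ∧ Rxz → y = z).

Partial functionality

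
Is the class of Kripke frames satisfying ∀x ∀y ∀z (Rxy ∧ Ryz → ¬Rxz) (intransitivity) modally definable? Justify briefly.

If a class were modally definable it would be closed under surjective bounded morphisms (Goldblatt–Thomason).
The 5-cycle (worlds a,b,c,d,e with a→b→c→d→e→a) is intransitive. Mapping every world to a single reflexive point • is a surjective bounded morphism; the reflexive point is not intransitive (R••∧R•• but R••).
Hence intransitivity is not modally definable.

Not modally definable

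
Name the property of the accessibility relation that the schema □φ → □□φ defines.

transitivity

Suppose □φ→□□φ is valid. Take Rxy, Ryz and set V(φ)={w : Rxw}. Then □φ at x, so □□φ at x, so □φ at y, so φ at z, i.e. Rxz.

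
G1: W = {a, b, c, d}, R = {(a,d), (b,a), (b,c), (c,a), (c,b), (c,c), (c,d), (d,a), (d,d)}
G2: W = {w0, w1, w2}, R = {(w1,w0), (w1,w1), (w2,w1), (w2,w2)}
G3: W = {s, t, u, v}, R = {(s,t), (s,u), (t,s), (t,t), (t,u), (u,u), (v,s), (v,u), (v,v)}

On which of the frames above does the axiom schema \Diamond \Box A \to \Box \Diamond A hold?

Frame correspondent (Sahlqvist): \forall x \forall y \forall z (Rxy \wedge Rxz \to \exists w (Ryw \wedge Rzw)) — i.e. convergence.
G1: fails — Rcb and Rca but b and a have no common successor.
G2: fails — Rw1w1 and Rw1w0 but w1 and w0 have no common successor.
G3: condition met.
Valid on: G3.

G3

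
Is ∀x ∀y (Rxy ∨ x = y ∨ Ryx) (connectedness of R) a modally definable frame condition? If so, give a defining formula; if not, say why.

Not definable by any modal formula

Any modally definable frame class is closed under disjoint unions.
Take 2 disjoint single-world reflexive frames: each is trivially connected, but their disjoint union has 2 worlds with no edge between distinct components, so it is not connected.
So no modal formula (or set of formulas) defines exactly the connected frames.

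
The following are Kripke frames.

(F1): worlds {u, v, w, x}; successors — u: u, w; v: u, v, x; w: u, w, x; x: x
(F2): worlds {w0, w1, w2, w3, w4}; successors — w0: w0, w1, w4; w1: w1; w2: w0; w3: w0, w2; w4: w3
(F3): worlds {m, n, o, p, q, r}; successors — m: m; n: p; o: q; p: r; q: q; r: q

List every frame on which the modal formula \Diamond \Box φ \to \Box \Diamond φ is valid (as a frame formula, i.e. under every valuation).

(F3)

This is the axiom for convergence; its first-order frame correspondent is \forall x \forall y \forall z (Rxy \wedge Rxz \to \exists w (Ryw \wedge Rzw)).
(F1): fails — Rvu and Rvx but u and x have no common successor.
(F2): fails — Rw0w4 and Rw0w1 but w4 and w1 have no common successor.
(F3): satisfies the condition.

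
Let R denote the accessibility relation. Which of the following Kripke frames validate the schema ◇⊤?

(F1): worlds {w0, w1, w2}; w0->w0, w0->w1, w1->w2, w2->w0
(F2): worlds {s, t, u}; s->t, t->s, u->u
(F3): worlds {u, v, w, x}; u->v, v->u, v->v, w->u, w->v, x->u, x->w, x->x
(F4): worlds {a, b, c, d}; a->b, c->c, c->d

Frame correspondent (Sahlqvist): ∀x ∃y Rxy — i.e. seriality.
(F1): satisfies the condition.
(F2): satisfies the condition.
(F3): satisfies the condition.
(F4): fails — world b has no successor.
Valid on: (F1), (F2), (F3).

(F1), (F2), (F3)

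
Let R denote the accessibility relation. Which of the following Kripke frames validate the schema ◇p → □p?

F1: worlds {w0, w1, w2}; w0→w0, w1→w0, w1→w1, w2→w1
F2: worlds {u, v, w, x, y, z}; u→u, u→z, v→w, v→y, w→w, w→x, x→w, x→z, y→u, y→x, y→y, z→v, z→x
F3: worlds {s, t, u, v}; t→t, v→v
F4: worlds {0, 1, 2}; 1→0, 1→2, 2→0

Frame correspondent (Sahlqvist): ∀x ∀y ∀z (Rxy ∧ Rxz → y = z) — i.e. partial functionality.
F1: fails — w1 sees both w0 and w1.
F2: fails — u sees both u and z.
F3: condition met.
F4: fails — 1 sees both 0 and 2.

F3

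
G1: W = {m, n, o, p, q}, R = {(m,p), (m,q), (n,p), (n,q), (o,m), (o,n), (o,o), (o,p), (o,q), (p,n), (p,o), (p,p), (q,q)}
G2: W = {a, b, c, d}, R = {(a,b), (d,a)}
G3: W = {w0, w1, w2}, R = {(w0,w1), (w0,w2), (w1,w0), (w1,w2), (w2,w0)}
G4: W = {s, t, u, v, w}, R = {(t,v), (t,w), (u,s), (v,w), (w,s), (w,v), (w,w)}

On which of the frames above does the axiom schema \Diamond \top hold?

G1, G3

The schema corresponds to seriality: \forall x \exists y Rxy.
G1: condition met.
G2: fails — world b has no successor.
G3: condition met.
G4: fails — world s has no successor.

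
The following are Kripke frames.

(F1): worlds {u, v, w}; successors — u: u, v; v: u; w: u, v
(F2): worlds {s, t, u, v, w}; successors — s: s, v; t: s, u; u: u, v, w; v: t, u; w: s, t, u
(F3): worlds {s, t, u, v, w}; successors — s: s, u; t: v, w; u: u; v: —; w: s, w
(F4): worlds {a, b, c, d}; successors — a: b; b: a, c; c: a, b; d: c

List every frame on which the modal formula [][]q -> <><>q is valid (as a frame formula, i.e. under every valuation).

(F1), (F2), (F4)

Frame correspondent (Sahlqvist): forall x exists w (x R^2 w & x R^2 w) — i.e. a generalized confluence (Geach) condition.
(F1): holds.
(F2): holds.
(F3): fails — at v but no w* with vR²w* and vR²w*.
(F4): holds.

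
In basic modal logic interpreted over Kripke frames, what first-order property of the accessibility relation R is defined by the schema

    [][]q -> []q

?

density

This is the C4 axiom.
Its frame correspondent is density — forall x forall y (Rxy -> exists z (Rxz & Rzy)).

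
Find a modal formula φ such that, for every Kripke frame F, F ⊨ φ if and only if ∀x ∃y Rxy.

A defining formula is □s → ◇s (the D axiom).
Suppose □s→◇s is valid. At any x set V(s)=W. Then □s at x, so ◇s at x, so x has a successor.

□s → ◇s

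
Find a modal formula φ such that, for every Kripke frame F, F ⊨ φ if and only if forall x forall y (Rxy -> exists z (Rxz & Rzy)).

□□p → □p

This is density; the standard corresponding axiom is C4: □□p → □p.
Suppose □□p→□p is valid. Take Rxy and set V(p)={w : xR²w}. Then □□p at x, so □p at x, so p at y, i.e. ∃z(Rxz∧Rzy).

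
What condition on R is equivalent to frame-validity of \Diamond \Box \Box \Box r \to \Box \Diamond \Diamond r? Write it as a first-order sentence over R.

\forall x \forall y \forall z ((xRy \wedge xRz) \to \exists w (y R^3 w \wedge z R^2 w))

This is a Sahlqvist (Geach-type) schema ◇^1□^3r → □^1◇^2r.
First-order correspondent: \forall x \forall y \forall z ((xRy \wedge xRz) \to \exists w (y R^3 w \wedge z R^2 w)).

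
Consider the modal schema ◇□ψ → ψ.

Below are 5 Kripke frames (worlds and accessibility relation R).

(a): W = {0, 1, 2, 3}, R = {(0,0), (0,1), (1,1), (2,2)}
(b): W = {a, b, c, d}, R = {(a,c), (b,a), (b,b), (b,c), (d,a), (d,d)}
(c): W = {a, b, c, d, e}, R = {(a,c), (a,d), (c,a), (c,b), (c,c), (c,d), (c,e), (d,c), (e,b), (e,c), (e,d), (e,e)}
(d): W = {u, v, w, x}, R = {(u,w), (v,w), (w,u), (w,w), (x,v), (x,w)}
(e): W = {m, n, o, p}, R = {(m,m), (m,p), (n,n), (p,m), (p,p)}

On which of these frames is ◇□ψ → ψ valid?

Frame correspondent (Sahlqvist): ∀x ∀y (Rxy → Ryx) — i.e. symmetry.
(a): fails — R01 but not R10.
(b): fails — Rbc but not Rcb.
(c): fails — Reb but not Rbe.
(d): fails — Rxw but not Rwx.
(e): condition met.
Valid on: (e).

(e)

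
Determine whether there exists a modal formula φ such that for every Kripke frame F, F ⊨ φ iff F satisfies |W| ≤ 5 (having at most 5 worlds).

No — not modally definable

Modal frame validity is preserved under disjoint unions.
Any modal formula valid on each of 6 disjoint one-world frames is valid on their disjoint union (validity is preserved under disjoint unions). Each one-world frame has |W|=1≤5, but the union has |W|=6.
So the class is not modally definable.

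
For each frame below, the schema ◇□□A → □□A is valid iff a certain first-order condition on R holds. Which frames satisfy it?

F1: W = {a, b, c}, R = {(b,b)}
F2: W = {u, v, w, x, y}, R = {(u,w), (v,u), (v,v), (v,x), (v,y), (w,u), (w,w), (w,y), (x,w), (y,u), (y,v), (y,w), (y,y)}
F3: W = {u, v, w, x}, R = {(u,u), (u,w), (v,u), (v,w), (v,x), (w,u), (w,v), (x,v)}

This is the axiom for a generalized confluence (Geach) condition; its first-order frame correspondent is ∀x ∀y ∀z ((xRy ∧ xR²z) → ∃w (yR²w ∧ z = w)).
F1: condition met.
F2: fails — vRu, vR²v but no t with uR²t and v=t.
F3: fails — uRw, uR²v but no t with wR²t and v=t.
Valid on: F1.

F1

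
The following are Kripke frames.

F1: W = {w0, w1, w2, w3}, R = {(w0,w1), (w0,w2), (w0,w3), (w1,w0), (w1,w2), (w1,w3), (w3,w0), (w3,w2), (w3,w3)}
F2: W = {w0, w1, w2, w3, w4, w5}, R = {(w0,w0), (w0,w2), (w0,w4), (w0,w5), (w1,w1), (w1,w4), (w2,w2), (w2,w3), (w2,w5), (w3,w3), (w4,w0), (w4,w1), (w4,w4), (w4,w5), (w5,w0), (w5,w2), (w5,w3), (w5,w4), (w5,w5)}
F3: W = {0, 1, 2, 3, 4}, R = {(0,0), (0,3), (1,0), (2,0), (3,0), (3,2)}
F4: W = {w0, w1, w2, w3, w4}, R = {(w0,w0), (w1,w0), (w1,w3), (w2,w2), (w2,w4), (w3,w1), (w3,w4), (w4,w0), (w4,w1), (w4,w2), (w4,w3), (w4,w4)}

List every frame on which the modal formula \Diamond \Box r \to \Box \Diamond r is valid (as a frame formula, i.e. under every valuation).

F3

The schema corresponds to convergence: \forall x \forall y \forall z (Rxy \wedge Rxz \to \exists w (Ryw \wedge Rzw)).
F1: fails — Rw0w1 and Rw0w2 but w1 and w2 have no common successor.
F2: fails — Rw5w3 and Rw5w4 but w3 and w4 have no common successor.
F3: ✓.
F4: fails — Rw1w0 and Rw1w3 but w0 and w3 have no common successor.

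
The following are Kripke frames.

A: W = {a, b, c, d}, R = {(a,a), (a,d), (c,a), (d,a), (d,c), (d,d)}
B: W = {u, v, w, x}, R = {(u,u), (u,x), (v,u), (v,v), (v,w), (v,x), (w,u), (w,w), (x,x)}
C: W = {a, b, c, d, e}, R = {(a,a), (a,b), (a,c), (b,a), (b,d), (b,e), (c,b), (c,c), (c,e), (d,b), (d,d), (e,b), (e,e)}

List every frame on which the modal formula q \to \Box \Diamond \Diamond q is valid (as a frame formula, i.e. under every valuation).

Frame correspondent (Sahlqvist): \forall x \forall z (xRz \to \exists w (x = w \wedge z R^2 w)) — i.e. a generalized confluence (Geach) condition.
A: satisfies the condition.
B: fails — uRx but no t with u=t and xR²t.
C: fails — cRe but no w with c=w and eR²w.
Valid on: A.

A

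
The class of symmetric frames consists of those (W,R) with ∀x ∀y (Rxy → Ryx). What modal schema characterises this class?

r → □◇r

This is symmetry; the standard corresponding axiom is B: r → □◇r.
Suppose r→□◇r is valid. Take Rxy and set V(r)={x}. Then r at x, so □◇r at x, so ◇r at y, so some z with Ryz has r; z=x, i.e. Ryx.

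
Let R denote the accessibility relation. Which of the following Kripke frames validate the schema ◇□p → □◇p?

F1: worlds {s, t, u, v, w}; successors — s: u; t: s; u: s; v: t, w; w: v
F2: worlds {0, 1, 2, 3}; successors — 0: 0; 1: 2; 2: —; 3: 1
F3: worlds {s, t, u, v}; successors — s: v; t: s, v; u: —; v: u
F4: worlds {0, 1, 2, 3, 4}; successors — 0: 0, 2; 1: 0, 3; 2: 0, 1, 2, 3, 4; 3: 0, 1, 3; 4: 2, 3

F4

Frame correspondent (Sahlqvist): ∀x ∀y ∀z (Rxy ∧ Rxz → ∃w (Ryw ∧ Rzw)) — i.e. convergence.
F1: fails — Rvw and Rvt but w and t have no common successor.
F2: fails — R12 and R12 but 2 and 2 have no common successor.
F3: fails — Rts and Rtv but s and v have no common successor.
F4: ✓.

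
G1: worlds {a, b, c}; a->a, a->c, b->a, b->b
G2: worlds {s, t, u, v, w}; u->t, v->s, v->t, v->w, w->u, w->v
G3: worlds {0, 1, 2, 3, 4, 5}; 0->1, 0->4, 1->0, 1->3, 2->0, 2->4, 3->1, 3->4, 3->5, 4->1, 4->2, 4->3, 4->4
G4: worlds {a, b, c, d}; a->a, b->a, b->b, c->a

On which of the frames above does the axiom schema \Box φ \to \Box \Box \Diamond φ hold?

The schema corresponds to a generalized confluence (Geach) condition: \forall x \forall z (x R^2 z \to \exists w (xRw \wedge zRw)).
G1: fails — aR²c but no w with aRw and cRw.
G2: fails — wR²s but no w* with wRw* and sRw*.
G3: fails — 0R²1 but no w with 0Rw and 1Rw.
G4: condition met.
Valid on: G4.

G4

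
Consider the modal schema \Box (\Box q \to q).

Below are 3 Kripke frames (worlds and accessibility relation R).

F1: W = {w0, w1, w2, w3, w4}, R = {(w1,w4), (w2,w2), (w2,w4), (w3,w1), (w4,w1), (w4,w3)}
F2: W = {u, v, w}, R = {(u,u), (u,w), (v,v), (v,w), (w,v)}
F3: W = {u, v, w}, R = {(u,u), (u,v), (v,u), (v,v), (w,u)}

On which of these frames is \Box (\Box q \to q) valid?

F3

This is the axiom for shift-reflexivity; its first-order frame correspondent is \forall x \forall y (Rxy \to Ryy).
F1: fails — Rw2w4 but not Rw4w4.
F2: fails — Ruw but not Rww.
F3: satisfies the condition.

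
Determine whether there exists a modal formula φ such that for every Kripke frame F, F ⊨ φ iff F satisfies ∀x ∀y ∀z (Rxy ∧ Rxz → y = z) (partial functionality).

This is a Sahlqvist condition; the CD axiom ◇p → □p defines it.
Suppose ◇p→□p is valid. Take Rxy, Rxz and set V(p)={y}. Then ◇p at x, so □p at x, so p at z, i.e. z=y.

Definable; ◇p → □p defines it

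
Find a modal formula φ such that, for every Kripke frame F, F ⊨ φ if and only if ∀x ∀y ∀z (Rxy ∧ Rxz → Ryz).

◇q → □◇q

The condition is the Euclidean property. The 5 schema ◇q → □◇q defines it.
Suppose ◇q→□◇q is valid. Take Rxy, Rxz and set V(q)={y}. Then ◇q at x, so □◇q at x, so ◇q at z, so some w with Rzw has q; w=y, i.e. Rzy. By symmetry of the argument, Ryz.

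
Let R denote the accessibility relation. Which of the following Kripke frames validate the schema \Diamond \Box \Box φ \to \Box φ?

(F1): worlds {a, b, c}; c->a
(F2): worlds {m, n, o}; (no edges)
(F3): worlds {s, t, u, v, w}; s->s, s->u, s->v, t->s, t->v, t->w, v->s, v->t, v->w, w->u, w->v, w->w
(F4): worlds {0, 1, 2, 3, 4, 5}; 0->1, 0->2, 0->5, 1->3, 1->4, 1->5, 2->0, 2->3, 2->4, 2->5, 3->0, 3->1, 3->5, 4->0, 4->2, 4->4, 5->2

(F2)

The schema corresponds to a generalized confluence (Geach) condition: \forall x \forall y \forall z ((xRy \wedge xRz) \to \exists w (y R^2 w \wedge z = w)).
(F1): fails — cRa, cRa but no w with aR²w and a=w.
(F2): condition met.
(F3): fails — sRu, sRs but no w* with uR²w* and s=w*.
(F4): fails — 0R5, 0R1 but no w with 5R²w and 1=w.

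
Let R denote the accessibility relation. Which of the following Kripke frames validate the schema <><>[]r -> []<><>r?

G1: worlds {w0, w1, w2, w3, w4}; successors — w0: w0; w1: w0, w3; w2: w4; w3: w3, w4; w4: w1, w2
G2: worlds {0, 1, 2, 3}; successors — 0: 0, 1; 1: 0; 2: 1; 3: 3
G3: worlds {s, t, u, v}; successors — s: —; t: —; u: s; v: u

G2

The schema corresponds to a generalized confluence (Geach) condition: forall x forall y forall z ((x R^2 y & xRz) -> exists w (yRw & z R^2 w)).
G1: fails — w1R²w0, w1Rw3 but no w with w0Rw and w3R²w.
G2: satisfies the condition.
G3: fails — vR²s, vRu but no w with sRw and uR²w.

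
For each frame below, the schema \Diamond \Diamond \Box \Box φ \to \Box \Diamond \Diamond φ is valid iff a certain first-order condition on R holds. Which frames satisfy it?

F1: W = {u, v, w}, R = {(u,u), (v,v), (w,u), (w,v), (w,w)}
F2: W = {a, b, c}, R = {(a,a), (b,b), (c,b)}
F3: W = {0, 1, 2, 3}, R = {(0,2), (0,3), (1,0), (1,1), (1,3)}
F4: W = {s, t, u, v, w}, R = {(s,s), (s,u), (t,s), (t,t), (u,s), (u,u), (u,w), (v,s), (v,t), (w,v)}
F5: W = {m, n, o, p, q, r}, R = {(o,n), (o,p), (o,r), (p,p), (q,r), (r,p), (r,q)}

This is the axiom for a generalized confluence (Geach) condition; its first-order frame correspondent is \forall x \forall y \forall z ((x R^2 y \wedge xRz) \to \exists w (y R^2 w \wedge z R^2 w)).
F1: fails — wR²u, wRv but no t with uR²t and vR²t.
F2: holds.
F3: fails — 1R²0, 1R0 but no w with 0R²w and 0R²w.
F4: holds.
F5: fails — oR²p, oRn but no w with pR²w and nR²w.

F2, F4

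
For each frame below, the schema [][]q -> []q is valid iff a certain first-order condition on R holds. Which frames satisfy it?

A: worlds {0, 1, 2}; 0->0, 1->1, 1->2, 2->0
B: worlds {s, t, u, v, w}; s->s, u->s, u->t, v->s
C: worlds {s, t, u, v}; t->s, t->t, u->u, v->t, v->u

Frame correspondent (Sahlqvist): forall x forall y (Rxy -> exists z (Rxz & Rzy)) — i.e. density.
A: satisfies the condition.
B: fails — Rut but no z with Ruz and Rzt.
C: satisfies the condition.
Valid on: A, C.

A, C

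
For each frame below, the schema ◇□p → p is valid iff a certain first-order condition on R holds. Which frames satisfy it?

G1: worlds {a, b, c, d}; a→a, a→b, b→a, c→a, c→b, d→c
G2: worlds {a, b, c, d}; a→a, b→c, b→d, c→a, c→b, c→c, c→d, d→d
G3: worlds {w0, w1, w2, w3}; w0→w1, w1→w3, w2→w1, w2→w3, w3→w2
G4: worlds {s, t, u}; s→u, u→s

The schema corresponds to symmetry: ∀x ∀y (Rxy → Ryx).
G1: fails — Rdc but not Rcd.
G2: fails — Rcd but not Rdc.
G3: fails — Rw1w3 but not Rw3w1.
G4: ✓.

G4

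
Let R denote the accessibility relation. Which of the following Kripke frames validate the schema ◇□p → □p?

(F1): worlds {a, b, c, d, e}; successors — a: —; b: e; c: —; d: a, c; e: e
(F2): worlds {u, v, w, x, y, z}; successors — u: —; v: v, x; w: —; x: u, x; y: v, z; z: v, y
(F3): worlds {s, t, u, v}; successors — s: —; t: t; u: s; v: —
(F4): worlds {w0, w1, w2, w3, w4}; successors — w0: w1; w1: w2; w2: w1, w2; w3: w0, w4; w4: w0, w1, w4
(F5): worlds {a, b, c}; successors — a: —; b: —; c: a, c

none

The schema corresponds to the Euclidean property: ∀x ∀y ∀z (Rxy ∧ Rxz → Ryz).
(F1): fails — Rda and Rda but not Raa.
(F2): fails — Rvx and Rvv but not Rxv.
(F3): fails — Rus and Rus but not Rss.
(F4): fails — Rw0w1 and Rw0w1 but not Rw1w1.
(F5): fails — Rca and Rca but not Raa.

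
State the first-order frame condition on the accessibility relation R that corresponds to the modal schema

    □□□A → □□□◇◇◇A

This is a Sahlqvist (Geach-type) schema ◇^0□^3A → □^3◇^3A.
Minimal-valuation argument: fix x; take any y with xR^0y and any z with xR^3z. Set V(A) to the set of worlds R-reachable from y in exactly 3 steps. Then □^3A holds at y, so the antecedent holds at x; validity forces ◇^3A at z, giving a w with zR^3w and yR^3w.
First-order correspondent: ∀x ∀z (xR³z → ∃w (xR³w ∧ zR³w)).

∀x ∀z (xR³z → ∃w (xR³w ∧ zR³w))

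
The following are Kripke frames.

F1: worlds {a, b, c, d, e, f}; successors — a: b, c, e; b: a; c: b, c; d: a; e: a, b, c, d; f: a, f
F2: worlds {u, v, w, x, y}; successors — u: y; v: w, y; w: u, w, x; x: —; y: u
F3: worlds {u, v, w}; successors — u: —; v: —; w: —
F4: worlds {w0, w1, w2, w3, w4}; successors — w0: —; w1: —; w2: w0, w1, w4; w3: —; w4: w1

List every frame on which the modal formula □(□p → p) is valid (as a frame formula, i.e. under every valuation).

This is the axiom for shift-reflexivity; its first-order frame correspondent is ∀x ∀y (Rxy → Ryy).
F1: fails — Reb but not Rbb.
F2: fails — Rwu but not Ruu.
F3: holds.
F4: fails — Rw2w4 but not Rw4w4.
Valid on: F3.

F3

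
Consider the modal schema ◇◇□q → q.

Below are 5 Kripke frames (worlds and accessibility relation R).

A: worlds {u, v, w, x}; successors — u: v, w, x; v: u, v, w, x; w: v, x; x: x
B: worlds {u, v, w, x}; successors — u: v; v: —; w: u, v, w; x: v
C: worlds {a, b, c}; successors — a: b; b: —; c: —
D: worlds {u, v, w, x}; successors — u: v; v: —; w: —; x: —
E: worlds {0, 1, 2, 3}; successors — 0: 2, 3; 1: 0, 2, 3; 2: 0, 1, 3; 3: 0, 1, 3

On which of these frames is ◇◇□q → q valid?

This is the axiom for a generalized confluence (Geach) condition; its first-order frame correspondent is ∀x ∀y (xR²y → ∃w (yRw ∧ x = w)).
A: fails — uR²u but no t with uRt and u=t.
B: fails — wR²u but no t with uRt and w=t.
C: holds.
D: holds.
E: fails — 0R²0 but no w with 0Rw and 0=w.

C, D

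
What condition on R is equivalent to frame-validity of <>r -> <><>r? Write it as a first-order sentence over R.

This is a Sahlqvist (Geach-type) schema ◇^1□^0r → □^0◇^2r.
Minimal-valuation argument: fix x; take any y with xR^1y and any z with xR^0z. Set V(r) to the set of worlds R-reachable from y in exactly 0 steps. Then □^0r holds at y, so the antecedent holds at x; validity forces ◇^2r at z, giving a w with zR^2w and yR^0w.
First-order correspondent: forall x forall y (xRy -> exists w (y = w & x R^2 w)).

forall x forall y (xRy -> exists w (y = w & x R^2 w))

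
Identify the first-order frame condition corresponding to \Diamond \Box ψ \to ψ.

This schema is equivalent to the B axiom ψ → □◇ψ.
It corresponds to symmetry: \forall x \forall y (Rxy \to Ryx).

Symmetry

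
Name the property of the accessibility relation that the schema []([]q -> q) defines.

shift-reflexivity: forall x forall y (Rxy -> Ryy)

This is the T□ axiom.
Its frame correspondent is shift-reflexivity — forall x forall y (Rxy -> Ryy).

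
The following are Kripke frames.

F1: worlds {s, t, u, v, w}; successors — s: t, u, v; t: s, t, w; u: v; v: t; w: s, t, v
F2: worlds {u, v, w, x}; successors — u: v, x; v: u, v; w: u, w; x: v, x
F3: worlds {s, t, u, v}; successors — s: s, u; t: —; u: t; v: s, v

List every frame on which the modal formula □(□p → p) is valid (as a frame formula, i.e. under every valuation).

Frame correspondent (Sahlqvist): ∀x ∀y (Rxy → Ryy) — i.e. shift-reflexivity.
F1: fails — Ruv but not Rvv.
F2: fails — Rwu but not Ruu.
F3: fails — Rut but not Rtt.

none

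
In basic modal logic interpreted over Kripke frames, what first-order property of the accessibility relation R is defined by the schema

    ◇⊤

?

seriality: ∀x ∃y Rxy

◇⊤ holds at w iff w has a successor, so frame-validity of ◇⊤ is exactly seriality. Equivalently via □q → ◇q:
Suppose □q→◇q is valid. At any x set V(q)=W. Then □q at x, so ◇q at x, so x has a successor.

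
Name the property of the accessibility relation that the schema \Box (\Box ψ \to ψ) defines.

Shift-reflexivity

Suppose □(□ψ→ψ) is valid. Take Rxy and set V(ψ)={w : Ryw}. Then at y, □ψ holds; since □(□ψ→ψ) at x, □ψ→ψ at y, so ψ at y, i.e. Ryy.
Conversely, any frame satisfying \forall x \forall y (Rxy \to Ryy) validates the schema.
Frame condition: \forall x \forall y (Rxy \to Ryy).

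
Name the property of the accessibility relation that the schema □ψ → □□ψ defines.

Suppose □ψ→□□ψ is valid. Take Rxy, Ryz and set V(ψ)={w : Rxw}. Then □ψ at x, so □□ψ at x, so □ψ at y, so ψ at z, i.e. Rxz.
The converse is a direct semantic check.
So the correspondent is transitivity.

Transitivity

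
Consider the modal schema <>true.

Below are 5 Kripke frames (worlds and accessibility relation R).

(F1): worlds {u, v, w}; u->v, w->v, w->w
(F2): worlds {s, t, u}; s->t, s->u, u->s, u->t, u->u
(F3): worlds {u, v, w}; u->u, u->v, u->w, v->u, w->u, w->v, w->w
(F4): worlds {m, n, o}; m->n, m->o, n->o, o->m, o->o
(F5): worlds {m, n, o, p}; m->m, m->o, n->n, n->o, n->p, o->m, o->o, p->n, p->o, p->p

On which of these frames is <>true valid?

Frame correspondent (Sahlqvist): forall x exists y Rxy — i.e. seriality.
(F1): fails — world v has no successor.
(F2): fails — world t has no successor.
(F3): satisfies the condition.
(F4): satisfies the condition.
(F5): satisfies the condition.

(F3), (F4), (F5)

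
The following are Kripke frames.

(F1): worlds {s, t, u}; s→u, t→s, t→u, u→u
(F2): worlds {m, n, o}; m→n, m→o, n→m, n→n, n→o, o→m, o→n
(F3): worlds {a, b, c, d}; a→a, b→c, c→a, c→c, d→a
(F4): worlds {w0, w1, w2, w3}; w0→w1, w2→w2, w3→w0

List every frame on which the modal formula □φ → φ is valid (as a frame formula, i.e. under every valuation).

This is the axiom for reflexivity; its first-order frame correspondent is ∀x Rxx.
(F1): fails — world s does not see itself.
(F2): fails — world m does not see itself.
(F3): fails — world b does not see itself.
(F4): fails — world w0 does not see itself.

none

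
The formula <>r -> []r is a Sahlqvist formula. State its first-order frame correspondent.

Suppose ◇r→□r is valid. Take Rxy, Rxz and set V(r)={y}. Then ◇r at x, so □r at x, so r at z, i.e. z=y.
The converse is a direct semantic check.
Frame condition: forall x forall y forall z (Rxy & Rxz -> y = z).

Partial functionality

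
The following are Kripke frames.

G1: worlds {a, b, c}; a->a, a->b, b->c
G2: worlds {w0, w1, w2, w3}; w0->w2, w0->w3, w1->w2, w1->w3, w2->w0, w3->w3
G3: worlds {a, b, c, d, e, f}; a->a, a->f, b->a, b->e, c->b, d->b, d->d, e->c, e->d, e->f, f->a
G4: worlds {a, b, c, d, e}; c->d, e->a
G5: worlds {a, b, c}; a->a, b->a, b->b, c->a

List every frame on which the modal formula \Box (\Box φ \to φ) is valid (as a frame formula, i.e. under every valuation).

Frame correspondent (Sahlqvist): \forall x \forall y (Rxy \to Ryy) — i.e. shift-reflexivity.
G1: fails — Rab but not Rbb.
G2: fails — Rw1w2 but not Rw2w2.
G3: fails — Rec but not Rcc.
G4: fails — Rea but not Raa.
G5: condition met.

G5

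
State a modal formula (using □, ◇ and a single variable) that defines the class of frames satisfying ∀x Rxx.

□r → r

The condition is reflexivity. The T schema □r → r defines it.
Suppose □r→r is valid. At any x set V(r)={w : Rxw}. Then □r holds at x, so r holds at x, i.e. Rxx.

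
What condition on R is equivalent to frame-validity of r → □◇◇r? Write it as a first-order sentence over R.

∀x ∀z (xRz → ∃w (x = w ∧ zR²w))

This is a Sahlqvist (Geach-type) schema ◇^0□^0r → □^1◇^2r.
First-order correspondent: ∀x ∀z (xRz → ∃w (x = w ∧ zR²w)).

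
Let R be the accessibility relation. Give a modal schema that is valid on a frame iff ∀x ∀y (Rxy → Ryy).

This is shift-reflexivity; the standard corresponding axiom is T□: □(□p → p).
Suppose □(□p→p) is valid. Take Rxy and set V(p)={w : Ryw}. Then at y, □p holds; since □(□p→p) at x, □p→p at y, so p at y, i.e. Ryy.

□(□p → p)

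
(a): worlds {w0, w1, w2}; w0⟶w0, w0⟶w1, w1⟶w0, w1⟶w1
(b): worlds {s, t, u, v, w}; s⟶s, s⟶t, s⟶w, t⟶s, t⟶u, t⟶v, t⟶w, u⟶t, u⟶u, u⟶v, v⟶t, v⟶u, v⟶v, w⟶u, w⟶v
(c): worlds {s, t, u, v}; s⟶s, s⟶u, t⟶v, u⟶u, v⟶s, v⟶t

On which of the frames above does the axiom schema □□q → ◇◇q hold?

(b), (c)

Frame correspondent (Sahlqvist): ∀x ∃w (xR²w ∧ xR²w) — i.e. a generalized confluence (Geach) condition.
(a): fails — at w2 but no w with w2R²w and w2R²w.
(b): satisfies the condition.
(c): satisfies the condition.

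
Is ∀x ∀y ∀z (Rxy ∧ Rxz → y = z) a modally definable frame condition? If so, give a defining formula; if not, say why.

This is a Sahlqvist condition; the CD axiom ◇r → □r defines it.
Suppose ◇r→□r is valid. Take Rxy, Rxz and set V(r)={y}. Then ◇r at x, so □r at x, so r at z, i.e. z=y.

Yes — defined by ◇r → □r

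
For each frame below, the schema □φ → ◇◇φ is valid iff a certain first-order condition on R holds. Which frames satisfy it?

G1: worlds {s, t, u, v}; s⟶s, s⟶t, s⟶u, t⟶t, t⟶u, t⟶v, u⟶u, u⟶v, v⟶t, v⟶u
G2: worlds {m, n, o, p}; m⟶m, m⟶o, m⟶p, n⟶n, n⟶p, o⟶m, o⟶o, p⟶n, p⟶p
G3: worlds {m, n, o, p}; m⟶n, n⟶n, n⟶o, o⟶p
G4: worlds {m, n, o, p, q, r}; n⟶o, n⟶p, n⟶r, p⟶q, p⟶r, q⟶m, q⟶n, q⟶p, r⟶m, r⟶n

G1, G2

Frame correspondent (Sahlqvist): ∀x ∃w (xRw ∧ xR²w) — i.e. a generalized confluence (Geach) condition.
G1: holds.
G2: holds.
G3: fails — at o but no w with oRw and oR²w.
G4: fails — at m but no w with mRw and mR²w.
Valid on: G1, G2.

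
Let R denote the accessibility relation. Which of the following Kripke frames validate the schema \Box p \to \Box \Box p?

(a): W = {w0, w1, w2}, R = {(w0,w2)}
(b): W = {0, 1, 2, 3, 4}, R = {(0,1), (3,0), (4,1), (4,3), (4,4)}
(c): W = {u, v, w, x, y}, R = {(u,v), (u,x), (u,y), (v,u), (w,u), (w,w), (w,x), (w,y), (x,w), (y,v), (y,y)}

This is the axiom for transitivity; its first-order frame correspondent is \forall x \forall y \forall z (Rxy \wedge Ryz \to Rxz).
(a): ✓.
(b): fails — R43 and R30 but not R40.
(c): fails — Ruv and Rvu but not Ruu.

(a)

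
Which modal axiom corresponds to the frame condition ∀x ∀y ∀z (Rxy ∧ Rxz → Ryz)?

A defining formula is ◇s → □◇s (the 5 axiom).
Suppose ◇s→□◇s is valid. Take Rxy, Rxz and set V(s)={y}. Then ◇s at x, so □◇s at x, so ◇s at z, so some w with Rzw has s; w=y, i.e. Rzy. By symmetry of the argument, Ryz.

◇s → □◇s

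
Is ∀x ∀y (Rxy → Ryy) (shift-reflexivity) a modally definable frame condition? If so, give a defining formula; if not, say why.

Yes, by □(□p → p)

The condition is shift-reflexivity. A defining modal formula is □(□p → p).
Suppose □(□p→p) is valid. Take Rxy and set V(p)={w : Ryw}. Then at y, □p holds; since □(□p→p) at x, □p→p at y, so p at y, i.e. Ryy.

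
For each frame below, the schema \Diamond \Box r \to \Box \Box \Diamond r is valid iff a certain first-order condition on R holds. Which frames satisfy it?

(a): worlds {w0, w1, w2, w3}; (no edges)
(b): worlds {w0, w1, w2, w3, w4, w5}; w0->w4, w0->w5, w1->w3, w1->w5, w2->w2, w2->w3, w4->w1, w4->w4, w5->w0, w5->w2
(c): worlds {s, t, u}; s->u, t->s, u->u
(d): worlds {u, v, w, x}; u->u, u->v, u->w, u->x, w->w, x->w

Frame correspondent (Sahlqvist): \forall x \forall y \forall z ((xRy \wedge x R^2 z) \to \exists w (yRw \wedge zRw)) — i.e. a generalized confluence (Geach) condition.
(a): holds.
(b): fails — w0Rw4, w0R²w1 but no w with w4Rw and w1Rw.
(c): holds.
(d): fails — uRu, uR²v but no t with uRt and vRt.
Valid on: (a), (c).

(a), (c)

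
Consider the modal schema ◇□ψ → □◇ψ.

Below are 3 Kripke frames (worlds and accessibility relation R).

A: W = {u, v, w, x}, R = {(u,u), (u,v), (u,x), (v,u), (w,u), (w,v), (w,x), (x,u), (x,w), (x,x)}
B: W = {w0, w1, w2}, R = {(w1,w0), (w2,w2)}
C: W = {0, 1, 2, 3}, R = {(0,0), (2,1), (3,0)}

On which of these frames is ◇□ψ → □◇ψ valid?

This is the axiom for convergence; its first-order frame correspondent is ∀x ∀y ∀z (Rxy ∧ Rxz → ∃w (Ryw ∧ Rzw)).
A: condition met.
B: fails — Rw1w0 and Rw1w0 but w0 and w0 have no common successor.
C: fails — R21 and R21 but 1 and 1 have no common successor.
Valid on: A.

A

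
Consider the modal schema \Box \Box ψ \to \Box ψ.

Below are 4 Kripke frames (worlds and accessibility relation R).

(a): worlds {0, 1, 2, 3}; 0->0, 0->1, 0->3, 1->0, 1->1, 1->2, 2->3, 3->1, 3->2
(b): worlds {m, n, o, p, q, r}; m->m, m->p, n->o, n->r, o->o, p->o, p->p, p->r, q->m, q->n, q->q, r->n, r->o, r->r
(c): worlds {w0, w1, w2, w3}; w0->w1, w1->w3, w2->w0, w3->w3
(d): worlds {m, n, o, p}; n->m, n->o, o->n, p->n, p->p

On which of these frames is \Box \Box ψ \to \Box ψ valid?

The schema corresponds to density: \forall x \forall y (Rxy \to \exists z (Rxz \wedge Rzy)).
(a): fails — R23 but no z with R2z and Rz3.
(b): satisfies the condition.
(c): fails — Rw0w1 but no z with Rw0z and Rzw1.
(d): fails — Ron but no z with Roz and Rzn.

(b)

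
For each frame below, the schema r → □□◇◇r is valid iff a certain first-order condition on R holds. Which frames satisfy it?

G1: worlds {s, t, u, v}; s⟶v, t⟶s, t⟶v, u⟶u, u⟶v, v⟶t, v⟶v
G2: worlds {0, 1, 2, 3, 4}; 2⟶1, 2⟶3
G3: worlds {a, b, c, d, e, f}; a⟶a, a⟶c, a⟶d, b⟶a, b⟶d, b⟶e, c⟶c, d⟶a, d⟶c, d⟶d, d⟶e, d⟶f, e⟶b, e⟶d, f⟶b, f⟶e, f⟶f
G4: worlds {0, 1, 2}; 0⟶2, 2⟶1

G2

Frame correspondent (Sahlqvist): ∀x ∀z (xR²z → ∃w (x = w ∧ zR²w)) — i.e. a generalized confluence (Geach) condition.
G1: fails — sR²t but no w with s=w and tR²w.
G2: ✓.
G3: fails — aR²c but no w with a=w and cR²w.
G4: fails — 0R²1 but no w with 0=w and 1R²w.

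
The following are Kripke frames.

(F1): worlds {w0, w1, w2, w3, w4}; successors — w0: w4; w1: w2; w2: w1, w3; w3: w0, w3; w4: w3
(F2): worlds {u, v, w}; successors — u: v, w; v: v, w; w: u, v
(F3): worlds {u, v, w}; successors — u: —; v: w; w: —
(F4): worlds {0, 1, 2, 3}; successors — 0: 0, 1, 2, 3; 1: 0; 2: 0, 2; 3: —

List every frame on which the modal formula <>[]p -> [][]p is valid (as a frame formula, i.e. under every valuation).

The schema corresponds to a generalized confluence (Geach) condition: forall x forall y forall z ((xRy & x R^2 z) -> exists w (yRw & z = w)).
(F1): fails — w2Rw1, w2R²w0 but no w with w1Rw and w0=w.
(F2): fails — uRv, uR²u but no t with vRt and u=t.
(F3): holds.
(F4): fails — 0R1, 0R²1 but no w with 1Rw and 1=w.

(F3)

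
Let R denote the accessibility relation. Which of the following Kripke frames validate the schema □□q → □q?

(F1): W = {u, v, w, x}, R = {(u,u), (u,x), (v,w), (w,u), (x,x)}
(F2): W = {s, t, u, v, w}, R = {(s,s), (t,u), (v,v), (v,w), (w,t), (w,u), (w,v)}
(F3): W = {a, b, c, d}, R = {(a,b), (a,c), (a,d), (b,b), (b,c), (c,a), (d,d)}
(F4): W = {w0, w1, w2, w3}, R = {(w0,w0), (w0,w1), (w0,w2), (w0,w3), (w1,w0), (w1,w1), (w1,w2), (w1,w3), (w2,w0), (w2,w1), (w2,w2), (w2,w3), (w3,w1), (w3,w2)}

(F4)

This is the axiom for density; its first-order frame correspondent is ∀x ∀y (Rxy → ∃z (Rxz ∧ Rzy)).
(F1): fails — Rvw but no z with Rvz and Rzw.
(F2): fails — Rwt but no z with Rwz and Rzt.
(F3): fails — Rca but no z with Rcz and Rza.
(F4): holds.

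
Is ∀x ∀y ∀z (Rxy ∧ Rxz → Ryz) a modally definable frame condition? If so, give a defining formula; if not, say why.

This is a Sahlqvist condition; the 5 axiom ◇r → □◇r defines it.
Suppose ◇r→□◇r is valid. Take Rxy, Rxz and set V(r)={y}. Then ◇r at x, so □◇r at x, so ◇r at z, so some w with Rzw has r; w=y, i.e. Rzy. By symmetry of the argument, Ryz.

Yes — defined by ◇r → □◇r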